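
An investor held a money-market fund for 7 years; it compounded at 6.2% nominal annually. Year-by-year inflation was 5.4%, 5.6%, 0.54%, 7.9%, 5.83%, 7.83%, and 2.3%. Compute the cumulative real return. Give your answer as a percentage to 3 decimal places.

Cumulative inflation factor: 1.054 × 1.056 × 1.0054 × 1.079 × 1.0583 × 1.0783 × 1.023 ≈ 1.40958.
Nominal growth factor: 1.52360. Real growth factor = 1.52360 / 1.40958 ≈ 1.08089.
Total real return ≈ 8.0893%.

8.089%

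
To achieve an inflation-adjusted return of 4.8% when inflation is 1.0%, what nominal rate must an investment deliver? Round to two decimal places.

By the Fisher equation, 1 + r_nom = (1 + 4.8%)(1 + 1.0%) = 1.048 × 1.010 = 1.05848.
So r_nom = 5.848%.

5.85%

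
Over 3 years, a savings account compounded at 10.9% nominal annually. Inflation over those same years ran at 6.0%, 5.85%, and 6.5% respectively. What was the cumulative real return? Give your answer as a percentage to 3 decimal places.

14.143%

Cumulative inflation factor: 1.060 × 1.0585 × 1.065 ≈ 1.19494.
Nominal growth factor: 1.36394. Real growth factor = 1.36394 / 1.19494 ≈ 1.14143.
Total real return ≈ 14.1427%.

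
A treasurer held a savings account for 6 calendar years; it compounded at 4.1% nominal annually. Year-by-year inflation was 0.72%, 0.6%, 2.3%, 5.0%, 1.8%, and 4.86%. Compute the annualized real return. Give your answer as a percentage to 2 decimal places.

1.53%

Cumulative inflation factor: 1.0072 × 1.006 × 1.023 × 1.050 × 1.018 × 1.0486 ≈ 1.16181.
Nominal growth factor: 1.27264. Real growth factor = 1.27264 / 1.16181 ≈ 1.09539.
Annualized: 1.09539^(1/6) − 1 ≈ 0.01530.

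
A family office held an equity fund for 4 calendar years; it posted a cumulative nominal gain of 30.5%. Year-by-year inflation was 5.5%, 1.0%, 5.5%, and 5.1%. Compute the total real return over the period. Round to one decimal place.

Cumulative inflation factor: 1.055 × 1.010 × 1.055 × 1.051 ≈ 1.18149.
Nominal growth factor: 1.30500. Real growth factor = 1.30500 / 1.18149 ≈ 1.10454.
Total real return ≈ 10.4540%.

10.5%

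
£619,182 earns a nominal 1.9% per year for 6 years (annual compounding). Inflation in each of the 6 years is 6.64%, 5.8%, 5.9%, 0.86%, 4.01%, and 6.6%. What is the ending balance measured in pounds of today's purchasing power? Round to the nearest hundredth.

Nominal value at maturity: £619,182 × (1 + 1.9%)^6 ≈ £693,207.78.
Price-level factor over 6 years: 1.0664 × 1.058 × 1.059 × 1.0086 × 1.0401 × 1.066 ≈ 1.3361432718.
Dividing the nominal maturity value by the price-level factor gives the value in today's money.

£518,812.46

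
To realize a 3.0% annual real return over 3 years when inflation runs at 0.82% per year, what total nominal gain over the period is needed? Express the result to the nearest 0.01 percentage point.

Required annual nominal rate: (1+3.0%)(1+0.82%) − 1 = 3.8446%.
Cumulative over 3 years: (1 + 0.038446)^3 − 1 ≈ 0.11983.

11.98%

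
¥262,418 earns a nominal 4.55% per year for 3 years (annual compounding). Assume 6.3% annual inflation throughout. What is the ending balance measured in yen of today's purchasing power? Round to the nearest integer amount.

Nominal value at maturity: ¥262,418 × (1 + 4.55%)^3 ≈ ¥299,893.
Price-level factor over 3 years: (1 + 6.3%)^3 = 1.201157047.
Dividing the nominal maturity value by the price-level factor gives the value in today's money.

¥249,670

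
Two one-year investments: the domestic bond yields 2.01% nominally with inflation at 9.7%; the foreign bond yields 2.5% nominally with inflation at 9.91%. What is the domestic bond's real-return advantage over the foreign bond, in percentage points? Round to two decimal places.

-0.27

The domestic bond real return: 1.0201/1.097 − 1 = -7.010%.
The foreign bond real return: 1.025/1.0991 − 1 = -6.742%.
Difference: -7.010 − (-6.742) = -0.268 pp.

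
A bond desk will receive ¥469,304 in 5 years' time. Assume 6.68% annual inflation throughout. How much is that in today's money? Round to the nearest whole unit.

Price-level factor over 5 years: (1 + 6.68%)^5 ≈ 1.3817040643.
Purchasing power today: ¥469,304 divided by that factor.

¥339,656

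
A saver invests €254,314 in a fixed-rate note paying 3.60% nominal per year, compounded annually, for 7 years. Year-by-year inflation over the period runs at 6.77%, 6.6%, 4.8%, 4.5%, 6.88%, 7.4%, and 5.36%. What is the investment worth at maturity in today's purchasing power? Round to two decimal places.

Nominal value at maturity: €254,314 × (1 + 3.60%)^7 ≈ €325,753.10.
Price-level factor over 7 years: 1.0677 × 1.066 × 1.048 × 1.045 × 1.0688 × 1.074 × 1.0536 ≈ 1.5075110666.
The maturity value deflated by that factor is the answer in today's purchasing power.

€216,086.71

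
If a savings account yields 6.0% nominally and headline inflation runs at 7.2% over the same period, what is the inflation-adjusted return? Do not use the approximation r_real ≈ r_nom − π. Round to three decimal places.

-1.119%

Real return via the Fisher equation: (1 + 6.0%)/(1 + 7.2%) − 1 = 1.060/1.072 − 1 ≈ -0.01119.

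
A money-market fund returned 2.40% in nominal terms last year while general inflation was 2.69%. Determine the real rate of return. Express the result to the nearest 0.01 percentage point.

Real return via the Fisher equation: (1 + 2.40%)/(1 + 2.69%) − 1 = 1.0240/1.0269 − 1 ≈ -0.00282.

-0.28%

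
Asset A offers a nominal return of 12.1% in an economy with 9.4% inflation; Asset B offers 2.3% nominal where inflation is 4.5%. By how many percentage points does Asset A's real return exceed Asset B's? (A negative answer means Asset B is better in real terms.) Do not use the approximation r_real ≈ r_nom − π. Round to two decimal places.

4.57

Asset A real return: 1.121/1.094 − 1 = 2.468%.
Asset B real return: 1.023/1.045 − 1 = -2.105%.
Difference: 2.468 − (-2.105) = 4.573 pp.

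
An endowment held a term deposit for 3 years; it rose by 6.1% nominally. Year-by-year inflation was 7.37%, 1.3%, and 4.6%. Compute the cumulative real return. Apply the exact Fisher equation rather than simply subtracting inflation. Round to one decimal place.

Cumulative inflation factor: 1.0737 × 1.013 × 1.046 ≈ 1.13769.
Nominal growth factor: 1.06100. Real growth factor = 1.06100 / 1.13769 ≈ 0.93259.
Total real return ≈ -6.7409%.

-6.7%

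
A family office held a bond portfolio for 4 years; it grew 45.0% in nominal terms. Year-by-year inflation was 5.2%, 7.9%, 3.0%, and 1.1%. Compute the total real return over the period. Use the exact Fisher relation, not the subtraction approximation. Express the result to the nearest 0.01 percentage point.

Cumulative inflation factor: 1.052 × 1.079 × 1.030 × 1.011 ≈ 1.18202.
Nominal growth factor: 1.45000. Real growth factor = 1.45000 / 1.18202 ≈ 1.22671.
Total real return ≈ 22.6712%.

22.67%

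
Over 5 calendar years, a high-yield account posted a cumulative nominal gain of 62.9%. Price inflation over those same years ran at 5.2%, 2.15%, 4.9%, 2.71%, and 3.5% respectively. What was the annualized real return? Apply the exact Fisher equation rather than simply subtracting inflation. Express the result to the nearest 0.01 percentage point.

Cumulative inflation factor: 1.052 × 1.0215 × 1.049 × 1.0271 × 1.035 ≈ 1.19835.
Nominal growth factor: 1.62900. Real growth factor = 1.62900 / 1.19835 ≈ 1.35937.
Annualized: 1.35937^(1/5) − 1 ≈ 0.06333.

6.33%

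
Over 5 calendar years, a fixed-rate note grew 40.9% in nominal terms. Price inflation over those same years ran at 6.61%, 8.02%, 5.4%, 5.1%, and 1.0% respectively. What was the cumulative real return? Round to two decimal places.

Cumulative inflation factor: 1.0661 × 1.0802 × 1.054 × 1.051 × 1.010 ≈ 1.28845.
Nominal growth factor: 1.40900. Real growth factor = 1.40900 / 1.28845 ≈ 1.09356.
Total real return ≈ 9.3564%.

9.36%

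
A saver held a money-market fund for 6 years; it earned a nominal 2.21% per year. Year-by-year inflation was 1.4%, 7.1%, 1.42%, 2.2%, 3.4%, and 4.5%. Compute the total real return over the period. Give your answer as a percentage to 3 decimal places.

Cumulative inflation factor: 1.014 × 1.071 × 1.0142 × 1.022 × 1.034 × 1.045 ≈ 1.21629.
Nominal growth factor: 1.14015. Real growth factor = 1.14015 / 1.21629 ≈ 0.93739.
Total real return ≈ -6.2607%.

-6.261%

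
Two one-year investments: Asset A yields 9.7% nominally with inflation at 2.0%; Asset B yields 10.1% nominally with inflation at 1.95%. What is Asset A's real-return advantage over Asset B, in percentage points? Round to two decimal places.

Asset A real return: 1.097/1.020 − 1 = 7.549%.
Asset B real return: 1.101/1.0195 − 1 = 7.994%.
Difference: 7.549 − 7.994 = -0.445 pp.

-0.45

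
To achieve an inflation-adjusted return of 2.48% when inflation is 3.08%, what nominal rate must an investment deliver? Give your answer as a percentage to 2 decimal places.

5.64%

By the Fisher equation, 1 + r_nom = (1 + 2.48%)(1 + 3.08%) = 1.0248 × 1.0308 = 1.05636384.
So r_nom = 5.636384%.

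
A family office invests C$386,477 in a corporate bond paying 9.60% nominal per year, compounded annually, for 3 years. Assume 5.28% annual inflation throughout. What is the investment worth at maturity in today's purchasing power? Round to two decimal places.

Nominal value at maturity: C$386,477 × (1 + 9.60%)^3 ≈ C$508,809.62.
Price-level factor over 3 years: (1 + 5.28%)^3 ≈ 1.1669107180.
The maturity value deflated by that factor is the answer in today's purchasing power.

C$436,031.32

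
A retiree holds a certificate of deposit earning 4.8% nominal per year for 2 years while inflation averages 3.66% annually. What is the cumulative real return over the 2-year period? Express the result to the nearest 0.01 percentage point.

2.21%

The annual real rate is (1+4.8%)/(1+3.66%) − 1 = 1.0997%.
Compounded over 2 years: (1 + 0.010997)^2 − 1 ≈ 0.02212.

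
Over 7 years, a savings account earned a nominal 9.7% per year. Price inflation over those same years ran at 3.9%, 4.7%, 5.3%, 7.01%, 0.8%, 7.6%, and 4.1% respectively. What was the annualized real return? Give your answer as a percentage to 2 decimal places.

Cumulative inflation factor: 1.039 × 1.047 × 1.053 × 1.0701 × 1.008 × 1.076 × 1.041 ≈ 1.38401.
Nominal growth factor: 1.91182. Real growth factor = 1.91182 / 1.38401 ≈ 1.38136.
Annualized: 1.38136^(1/7) − 1 ≈ 0.04723.

4.72%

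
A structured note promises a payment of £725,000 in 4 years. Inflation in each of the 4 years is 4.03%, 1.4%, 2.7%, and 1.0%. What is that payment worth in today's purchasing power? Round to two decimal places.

£662,597.26

Price-level factor over 4 years: 1.0403 × 1.014 × 1.027 × 1.010 ≈ 1.0941789887.
Purchasing power today: £725,000 divided by that factor.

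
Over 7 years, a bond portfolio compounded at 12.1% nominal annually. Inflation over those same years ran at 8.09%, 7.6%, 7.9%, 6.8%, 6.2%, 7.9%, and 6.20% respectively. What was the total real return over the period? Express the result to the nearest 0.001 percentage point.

Cumulative inflation factor: 1.0809 × 1.076 × 1.079 × 1.068 × 1.062 × 1.079 × 1.0620 ≈ 1.63103.
Nominal growth factor: 2.22454. Real growth factor = 2.22454 / 1.63103 ≈ 1.36389.
Total real return ≈ 36.3887%.

36.389%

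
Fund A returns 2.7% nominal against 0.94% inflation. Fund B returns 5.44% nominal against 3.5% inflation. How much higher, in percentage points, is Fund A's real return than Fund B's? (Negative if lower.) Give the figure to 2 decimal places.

-0.13

Fund A real return: 1.027/1.0094 − 1 = 1.744%.
Fund B real return: 1.0544/1.035 − 1 = 1.874%.
Difference: 1.744 − 1.874 = -0.130 pp.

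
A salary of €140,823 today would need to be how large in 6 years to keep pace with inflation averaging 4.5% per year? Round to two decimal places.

€183,388.18

Cumulative price-level factor: (1+4.5%)^6 ≈ 1.3022601248.
The nominal amount required is €140,823 scaled up by that factor.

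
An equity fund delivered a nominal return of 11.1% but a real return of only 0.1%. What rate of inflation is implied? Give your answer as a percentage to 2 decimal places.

10.99%

From (1+r_nom) = (1+r_real)(1+π), we get 1+π = (1 + 11.1%)/(1 + 0.1%) = 1.111/1.001 ≈ 1.10989.
So π ≈ 10.9890%.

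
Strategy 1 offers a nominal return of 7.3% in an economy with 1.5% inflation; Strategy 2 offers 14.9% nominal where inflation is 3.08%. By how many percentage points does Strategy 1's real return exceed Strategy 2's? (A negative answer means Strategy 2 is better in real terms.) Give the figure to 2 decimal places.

Strategy 1 real return: 1.073/1.015 − 1 = 5.714%.
Strategy 2 real return: 1.149/1.0308 − 1 = 11.467%.
Difference: 5.714 − 11.467 = -5.753 pp.

-5.75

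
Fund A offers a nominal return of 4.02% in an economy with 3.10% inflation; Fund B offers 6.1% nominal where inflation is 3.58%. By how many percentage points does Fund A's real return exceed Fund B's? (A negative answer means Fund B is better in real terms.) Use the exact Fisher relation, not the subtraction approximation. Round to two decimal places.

Fund A real return: 1.0402/1.0310 − 1 = 0.892%.
Fund B real return: 1.061/1.0358 − 1 = 2.433%.
Difference: 0.892 − 2.433 = -1.541 pp.

-1.54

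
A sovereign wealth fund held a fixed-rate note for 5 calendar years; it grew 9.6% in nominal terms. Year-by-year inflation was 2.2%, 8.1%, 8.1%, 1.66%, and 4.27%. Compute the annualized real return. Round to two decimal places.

Cumulative inflation factor: 1.022 × 1.081 × 1.081 × 1.0166 × 1.0427 ≈ 1.26594.
Nominal growth factor: 1.09600. Real growth factor = 1.09600 / 1.26594 ≈ 0.86576.
Annualized: 0.86576^(1/5) − 1 ≈ -0.02842.

-2.84%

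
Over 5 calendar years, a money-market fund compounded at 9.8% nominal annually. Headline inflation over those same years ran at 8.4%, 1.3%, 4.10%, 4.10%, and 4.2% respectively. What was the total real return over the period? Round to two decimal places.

28.71%

Cumulative inflation factor: 1.084 × 1.013 × 1.0410 × 1.0410 × 1.042 ≈ 1.23996.
Nominal growth factor: 1.59592. Real growth factor = 1.59592 / 1.23996 ≈ 1.28707.
Total real return ≈ 28.7075%.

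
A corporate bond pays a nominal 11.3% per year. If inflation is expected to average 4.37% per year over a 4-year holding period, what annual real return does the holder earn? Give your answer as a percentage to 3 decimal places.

With constant rates the annual real return is the same each year: (1+11.3%)/(1+4.37%) − 1 = 0.06640.

6.640%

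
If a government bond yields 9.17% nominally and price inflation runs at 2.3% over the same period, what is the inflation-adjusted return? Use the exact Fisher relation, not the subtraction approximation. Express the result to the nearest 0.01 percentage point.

6.72%

Real return via the Fisher equation: (1 + 9.17%)/(1 + 2.3%) − 1 = 1.0917/1.023 − 1 ≈ 0.06716.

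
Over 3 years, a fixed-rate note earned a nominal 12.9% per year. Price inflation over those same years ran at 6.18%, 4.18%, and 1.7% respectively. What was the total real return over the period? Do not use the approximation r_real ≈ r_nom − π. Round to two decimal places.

27.92%

Cumulative inflation factor: 1.0618 × 1.0418 × 1.017 ≈ 1.12499.
Nominal growth factor: 1.43907. Real growth factor = 1.43907 / 1.12499 ≈ 1.27919.
Total real return ≈ 27.9186%.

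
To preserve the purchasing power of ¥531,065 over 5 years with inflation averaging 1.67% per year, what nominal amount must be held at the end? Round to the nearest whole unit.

Cumulative price-level factor: (1+1.67%)^5 ≈ 1.0863358648.
The nominal amount required is ¥531,065 scaled up by that factor.

¥576,915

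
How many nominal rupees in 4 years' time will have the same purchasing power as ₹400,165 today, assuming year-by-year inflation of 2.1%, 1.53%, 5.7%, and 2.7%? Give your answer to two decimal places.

₹450,302.81

Cumulative price-level factor: 1.021 × 1.0153 × 1.057 × 1.027 ≈ 1.1252928494.
Multiplying ₹400,165 by the price-level factor gives the future nominal sum.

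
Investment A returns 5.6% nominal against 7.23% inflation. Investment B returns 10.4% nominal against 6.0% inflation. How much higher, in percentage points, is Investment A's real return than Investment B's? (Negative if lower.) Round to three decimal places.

-5.671

Investment A real return: 1.056/1.0723 − 1 = -1.5201%.
Investment B real return: 1.104/1.060 − 1 = 4.1509%.
Difference: -1.5201 − 4.1509 = -5.6710 pp.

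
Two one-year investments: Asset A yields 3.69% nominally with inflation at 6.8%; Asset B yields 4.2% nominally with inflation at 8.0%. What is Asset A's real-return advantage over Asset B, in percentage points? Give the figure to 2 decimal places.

Asset A real return: 1.0369/1.068 − 1 = -2.912%.
Asset B real return: 1.042/1.080 − 1 = -3.519%.
Difference: -2.912 − (-3.519) = 0.607 pp.

0.61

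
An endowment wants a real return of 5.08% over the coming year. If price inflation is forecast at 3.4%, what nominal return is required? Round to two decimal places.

By the Fisher equation, 1 + r_nom = (1 + 5.08%)(1 + 3.4%) = 1.0508 × 1.034 = 1.0865272.
So r_nom = 8.65272%.

8.65%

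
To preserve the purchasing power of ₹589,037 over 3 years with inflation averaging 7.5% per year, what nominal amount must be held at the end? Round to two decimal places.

Cumulative price-level factor: (1+7.5%)^3 = 1.242296875.
Multiplying ₹589,037 by the price-level factor gives the future nominal sum.

₹731,758.82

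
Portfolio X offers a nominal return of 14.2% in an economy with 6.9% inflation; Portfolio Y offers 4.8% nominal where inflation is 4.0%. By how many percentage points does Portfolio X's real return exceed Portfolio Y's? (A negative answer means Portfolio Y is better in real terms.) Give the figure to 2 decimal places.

Portfolio X real return: 1.142/1.069 − 1 = 6.829%.
Portfolio Y real return: 1.048/1.040 − 1 = 0.769%.
Difference: 6.829 − 0.769 = 6.060 pp.

6.06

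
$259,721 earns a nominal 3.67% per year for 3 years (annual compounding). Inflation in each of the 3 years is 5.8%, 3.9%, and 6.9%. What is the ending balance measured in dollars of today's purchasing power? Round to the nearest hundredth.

Nominal value at maturity: $259,721 × (1 + 3.67%)^3 ≈ $289,378.57.
Price-level factor over 3 years: 1.058 × 1.039 × 1.069 = 1.175111078.
Dividing the nominal maturity value by the price-level factor gives the value in today's money.

$246,256.35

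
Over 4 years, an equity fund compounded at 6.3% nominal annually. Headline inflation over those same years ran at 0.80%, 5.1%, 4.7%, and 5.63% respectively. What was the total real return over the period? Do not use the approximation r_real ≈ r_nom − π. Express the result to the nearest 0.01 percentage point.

8.98%

Cumulative inflation factor: 1.0080 × 1.051 × 1.047 × 1.0563 ≈ 1.17165.
Nominal growth factor: 1.27683. Real growth factor = 1.27683 / 1.17165 ≈ 1.08977.
Total real return ≈ 8.9773%.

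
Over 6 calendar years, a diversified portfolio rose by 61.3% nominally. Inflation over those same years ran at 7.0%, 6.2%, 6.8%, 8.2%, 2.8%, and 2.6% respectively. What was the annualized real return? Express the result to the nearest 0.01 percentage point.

Cumulative inflation factor: 1.070 × 1.062 × 1.068 × 1.082 × 1.028 × 1.026 ≈ 1.38499.
Nominal growth factor: 1.61300. Real growth factor = 1.61300 / 1.38499 ≈ 1.16463.
Annualized: 1.16463^(1/6) − 1 ≈ 0.02573.

2.57%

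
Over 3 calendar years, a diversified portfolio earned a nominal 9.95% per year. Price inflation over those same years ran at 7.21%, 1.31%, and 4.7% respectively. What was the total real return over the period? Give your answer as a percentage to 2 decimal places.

16.88%

Cumulative inflation factor: 1.0721 × 1.0131 × 1.047 ≈ 1.13719.
Nominal growth factor: 1.32919. Real growth factor = 1.32919 / 1.13719 ≈ 1.16883.
Total real return ≈ 16.8830%.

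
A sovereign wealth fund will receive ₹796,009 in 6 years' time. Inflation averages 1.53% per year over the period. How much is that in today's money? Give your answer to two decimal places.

Price-level factor over 6 years: (1 + 1.53%)^6 ≈ 1.0953838086.
Purchasing power today: ₹796,009 divided by that factor.

₹726,694.14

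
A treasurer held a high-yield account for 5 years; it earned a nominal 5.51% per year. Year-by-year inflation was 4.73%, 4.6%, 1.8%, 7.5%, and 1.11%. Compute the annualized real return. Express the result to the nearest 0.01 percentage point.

1.53%

Cumulative inflation factor: 1.0473 × 1.046 × 1.018 × 1.075 × 1.0111 ≈ 1.21214.
Nominal growth factor: 1.30758. Real growth factor = 1.30758 / 1.21214 ≈ 1.07874.
Annualized: 1.07874^(1/5) − 1 ≈ 0.01527.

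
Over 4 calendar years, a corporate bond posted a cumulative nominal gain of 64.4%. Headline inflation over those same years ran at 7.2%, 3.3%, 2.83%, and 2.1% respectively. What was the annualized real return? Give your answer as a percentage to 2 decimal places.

Cumulative inflation factor: 1.072 × 1.033 × 1.0283 × 1.021 ≈ 1.16263.
Nominal growth factor: 1.64400. Real growth factor = 1.64400 / 1.16263 ≈ 1.41404.
Annualized: 1.41404^(1/4) − 1 ≈ 0.09047.

9.05%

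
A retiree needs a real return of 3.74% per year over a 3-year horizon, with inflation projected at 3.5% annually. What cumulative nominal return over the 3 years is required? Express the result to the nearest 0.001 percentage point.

23.783%

Required annual nominal rate: (1+3.74%)(1+3.5%) − 1 = 7.3709%.
Cumulative over 3 years: (1 + 0.073709)^3 − 1 ≈ 0.23783.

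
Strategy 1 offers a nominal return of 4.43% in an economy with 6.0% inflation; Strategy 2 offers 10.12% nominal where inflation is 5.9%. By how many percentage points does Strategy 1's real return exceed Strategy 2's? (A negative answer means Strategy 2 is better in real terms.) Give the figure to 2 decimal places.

Strategy 1 real return: 1.0443/1.060 − 1 = -1.481%.
Strategy 2 real return: 1.1012/1.059 − 1 = 3.985%.
Difference: -1.481 − 3.985 = -5.466 pp.

-5.47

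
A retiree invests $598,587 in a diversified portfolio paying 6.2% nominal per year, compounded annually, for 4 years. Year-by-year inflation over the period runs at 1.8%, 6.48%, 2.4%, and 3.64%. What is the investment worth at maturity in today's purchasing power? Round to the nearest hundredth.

$661,884.43

Nominal value at maturity: $598,587 × (1 + 6.2%)^4 ≈ $761,421.87.
Price-level factor over 4 years: 1.018 × 1.0648 × 1.024 × 1.0364 ≈ 1.1503849236.
The maturity value deflated by that factor is the answer in today's purchasing power.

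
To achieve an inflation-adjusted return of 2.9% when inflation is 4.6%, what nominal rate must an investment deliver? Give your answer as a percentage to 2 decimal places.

7.63%

By the Fisher equation, 1 + r_nom = (1 + 2.9%)(1 + 4.6%) = 1.029 × 1.046 = 1.076334.
So r_nom = 7.6334%.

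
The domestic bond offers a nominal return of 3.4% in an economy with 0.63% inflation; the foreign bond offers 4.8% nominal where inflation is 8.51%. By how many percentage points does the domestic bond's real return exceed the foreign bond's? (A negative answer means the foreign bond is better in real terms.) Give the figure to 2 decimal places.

6.17

The domestic bond real return: 1.034/1.0063 − 1 = 2.753%.
The foreign bond real return: 1.048/1.0851 − 1 = -3.419%.
Difference: 2.753 − (-3.419) = 6.172 pp.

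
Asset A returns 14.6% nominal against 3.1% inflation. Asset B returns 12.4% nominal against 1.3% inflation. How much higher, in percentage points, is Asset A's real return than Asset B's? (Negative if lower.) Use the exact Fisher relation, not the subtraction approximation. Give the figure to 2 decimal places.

Asset A real return: 1.146/1.031 − 1 = 11.154%.
Asset B real return: 1.124/1.013 − 1 = 10.958%.
Difference: 11.154 − 10.958 = 0.196 pp.

0.20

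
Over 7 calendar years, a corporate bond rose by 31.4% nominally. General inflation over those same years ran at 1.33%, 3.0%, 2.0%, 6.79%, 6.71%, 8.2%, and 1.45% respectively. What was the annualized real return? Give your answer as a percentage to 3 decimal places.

Cumulative inflation factor: 1.0133 × 1.030 × 1.020 × 1.0679 × 1.0671 × 1.082 × 1.0145 ≈ 1.33165.
Nominal growth factor: 1.31400. Real growth factor = 1.31400 / 1.33165 ≈ 0.98674.
Annualized: 0.98674^(1/7) − 1 ≈ -0.00190.

-0.190%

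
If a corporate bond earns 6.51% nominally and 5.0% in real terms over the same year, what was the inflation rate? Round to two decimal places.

1.44%

From (1+r_nom) = (1+r_real)(1+π), we get 1+π = (1 + 6.51%)/(1 + 5.0%) = 1.0651/1.050 ≈ 1.01438.
So π ≈ 1.4381%.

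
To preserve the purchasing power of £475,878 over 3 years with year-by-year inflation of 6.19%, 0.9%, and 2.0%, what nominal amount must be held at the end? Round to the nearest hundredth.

Cumulative price-level factor: 1.0619 × 1.009 × 1.020 = 1.092886242.
The nominal amount required is £475,878 scaled up by that factor.

£520,080.52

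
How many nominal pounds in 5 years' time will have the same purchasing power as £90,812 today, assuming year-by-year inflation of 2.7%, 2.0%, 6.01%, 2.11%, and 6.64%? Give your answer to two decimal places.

Cumulative price-level factor: 1.027 × 1.020 × 1.0601 × 1.0211 × 1.0664 ≈ 1.2092215059.
Multiplying £90,812 by the price-level factor gives the future nominal sum.

£109,811.82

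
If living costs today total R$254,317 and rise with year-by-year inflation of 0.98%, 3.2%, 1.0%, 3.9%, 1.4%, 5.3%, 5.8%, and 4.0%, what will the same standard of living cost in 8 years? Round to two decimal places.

Cumulative price-level factor: 1.0098 × 1.032 × 1.010 × 1.039 × 1.014 × 1.053 × 1.058 × 1.040 ≈ 1.2848052962.
The nominal amount required is R$254,317 scaled up by that factor.

R$326,747.83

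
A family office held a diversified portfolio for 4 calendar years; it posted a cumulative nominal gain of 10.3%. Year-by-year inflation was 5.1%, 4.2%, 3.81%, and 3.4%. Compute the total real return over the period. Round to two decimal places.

Cumulative inflation factor: 1.051 × 1.042 × 1.0381 × 1.034 ≈ 1.17552.
Nominal growth factor: 1.10300. Real growth factor = 1.10300 / 1.17552 ≈ 0.93831.
Total real return ≈ -6.1692%.

-6.17%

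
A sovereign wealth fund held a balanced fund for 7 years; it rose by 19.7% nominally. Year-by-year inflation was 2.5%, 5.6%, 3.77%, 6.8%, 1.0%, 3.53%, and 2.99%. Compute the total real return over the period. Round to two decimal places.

-7.34%

Cumulative inflation factor: 1.025 × 1.056 × 1.0377 × 1.068 × 1.010 × 1.0353 × 1.0299 ≈ 1.29185.
Nominal growth factor: 1.19700. Real growth factor = 1.19700 / 1.29185 ≈ 0.92658.
Total real return ≈ -7.3425%.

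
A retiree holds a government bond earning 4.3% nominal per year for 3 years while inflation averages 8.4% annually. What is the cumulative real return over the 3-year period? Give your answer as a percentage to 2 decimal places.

The annual real rate is (1+4.3%)/(1+8.4%) − 1 = -3.7823%.
Compounded over 3 years: (1 + -0.037823)^3 − 1 ≈ -0.10923.

-10.92%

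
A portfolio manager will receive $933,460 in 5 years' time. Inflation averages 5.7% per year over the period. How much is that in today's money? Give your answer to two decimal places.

Price-level factor over 5 years: (1 + 5.7%)^5 ≈ 1.3193953117.
Purchasing power today: $933,460 divided by that factor.

$707,490.77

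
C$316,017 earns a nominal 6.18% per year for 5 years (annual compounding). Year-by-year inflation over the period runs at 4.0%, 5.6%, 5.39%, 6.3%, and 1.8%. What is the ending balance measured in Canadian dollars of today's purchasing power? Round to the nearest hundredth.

C$340,522.92

Nominal value at maturity: C$316,017 × (1 + 6.18%)^5 ≈ C$426,504.93.
Price-level factor over 5 years: 1.040 × 1.056 × 1.0539 × 1.063 × 1.018 ≈ 1.2524999135.
Dividing the nominal maturity value by the price-level factor gives the value in today's money.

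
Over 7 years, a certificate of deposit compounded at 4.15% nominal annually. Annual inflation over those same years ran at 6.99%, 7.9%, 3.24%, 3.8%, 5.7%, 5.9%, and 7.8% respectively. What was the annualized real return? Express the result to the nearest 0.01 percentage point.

-1.64%

Cumulative inflation factor: 1.0699 × 1.079 × 1.0324 × 1.038 × 1.057 × 1.059 × 1.078 ≈ 1.49279.
Nominal growth factor: 1.32928. Real growth factor = 1.32928 / 1.49279 ≈ 0.89046.
Annualized: 0.89046^(1/7) − 1 ≈ -0.01644.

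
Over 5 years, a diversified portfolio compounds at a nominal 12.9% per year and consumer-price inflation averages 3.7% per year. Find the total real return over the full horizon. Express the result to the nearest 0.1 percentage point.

The annual real rate is (1+12.9%)/(1+3.7%) − 1 = 8.8717%.
Compounded over 5 years: (1 + 0.088717)^5 − 1 ≈ 0.52959.

53.0%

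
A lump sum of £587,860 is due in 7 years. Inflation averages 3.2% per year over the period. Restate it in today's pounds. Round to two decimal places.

Price-level factor over 7 years: (1 + 3.2%)^7 ≈ 1.2466882924.
Purchasing power today: £587,860 divided by that factor.

£471,537.27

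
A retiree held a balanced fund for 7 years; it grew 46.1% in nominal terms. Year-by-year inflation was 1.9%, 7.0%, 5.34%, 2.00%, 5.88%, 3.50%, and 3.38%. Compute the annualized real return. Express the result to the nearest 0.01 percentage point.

Cumulative inflation factor: 1.019 × 1.070 × 1.0534 × 1.0200 × 1.0588 × 1.0350 × 1.0338 ≈ 1.32722.
Nominal growth factor: 1.46100. Real growth factor = 1.46100 / 1.32722 ≈ 1.10080.
Annualized: 1.10080^(1/7) − 1 ≈ 0.01381.

1.38%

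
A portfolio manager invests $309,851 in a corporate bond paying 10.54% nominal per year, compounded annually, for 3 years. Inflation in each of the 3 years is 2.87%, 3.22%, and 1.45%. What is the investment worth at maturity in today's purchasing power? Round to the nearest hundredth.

$388,513.97

Nominal value at maturity: $309,851 × (1 + 10.54%)^3 ≈ $418,515.25.
Price-level factor over 3 years: 1.0287 × 1.0322 × 1.0145 ≈ 1.0772205900.
The maturity value deflated by that factor is the answer in today's purchasing power.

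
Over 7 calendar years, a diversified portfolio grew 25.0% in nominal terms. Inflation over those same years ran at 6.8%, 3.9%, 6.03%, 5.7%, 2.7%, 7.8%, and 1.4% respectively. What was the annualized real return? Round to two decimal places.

Cumulative inflation factor: 1.068 × 1.039 × 1.0603 × 1.057 × 1.027 × 1.078 × 1.014 ≈ 1.39610.
Nominal growth factor: 1.25000. Real growth factor = 1.25000 / 1.39610 ≈ 0.89535.
Annualized: 0.89535^(1/7) − 1 ≈ -0.01567.

-1.57%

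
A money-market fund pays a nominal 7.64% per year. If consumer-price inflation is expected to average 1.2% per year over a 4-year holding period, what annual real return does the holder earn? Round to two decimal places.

6.36%

With constant rates the annual real return is the same each year: (1+7.64%)/(1+1.2%) − 1 = 0.06364.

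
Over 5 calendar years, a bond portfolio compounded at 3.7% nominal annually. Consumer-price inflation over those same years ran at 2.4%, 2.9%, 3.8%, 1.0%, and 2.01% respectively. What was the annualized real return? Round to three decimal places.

1.252%

Cumulative inflation factor: 1.024 × 1.029 × 1.038 × 1.010 × 1.0201 ≈ 1.12688.
Nominal growth factor: 1.19921. Real growth factor = 1.19921 / 1.12688 ≈ 1.06418.
Annualized: 1.06418^(1/5) − 1 ≈ 0.01252.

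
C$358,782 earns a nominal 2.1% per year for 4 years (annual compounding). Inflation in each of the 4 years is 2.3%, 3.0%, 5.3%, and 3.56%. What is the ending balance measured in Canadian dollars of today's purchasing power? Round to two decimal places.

Nominal value at maturity: C$358,782 × (1 + 2.1%)^4 ≈ C$389,882.39.
Price-level factor over 4 years: 1.023 × 1.030 × 1.053 × 1.0356 ≈ 1.1490350363.
The maturity value deflated by that factor is the answer in today's purchasing power.

C$339,312.88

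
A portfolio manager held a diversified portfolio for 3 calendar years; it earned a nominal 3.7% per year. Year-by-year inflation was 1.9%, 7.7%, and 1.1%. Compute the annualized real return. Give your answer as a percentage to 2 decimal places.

Cumulative inflation factor: 1.019 × 1.077 × 1.011 ≈ 1.10954.
Nominal growth factor: 1.11516. Real growth factor = 1.11516 / 1.10954 ≈ 1.00507.
Annualized: 1.00507^(1/3) − 1 ≈ 0.00169.

0.17%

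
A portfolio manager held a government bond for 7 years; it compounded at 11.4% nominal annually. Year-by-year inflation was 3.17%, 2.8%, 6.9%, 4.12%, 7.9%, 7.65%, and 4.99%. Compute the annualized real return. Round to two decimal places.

Cumulative inflation factor: 1.0317 × 1.028 × 1.069 × 1.0412 × 1.079 × 1.0765 × 1.0499 ≈ 1.43960.
Nominal growth factor: 2.12910. Real growth factor = 2.12910 / 1.43960 ≈ 1.47895.
Annualized: 1.47895^(1/7) − 1 ≈ 0.05750.

5.75%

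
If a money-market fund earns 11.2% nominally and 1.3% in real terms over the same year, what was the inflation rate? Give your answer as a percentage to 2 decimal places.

From (1+r_nom) = (1+r_real)(1+π), we get 1+π = (1 + 11.2%)/(1 + 1.3%) = 1.112/1.013 ≈ 1.09773.
So π ≈ 9.7730%.

9.77%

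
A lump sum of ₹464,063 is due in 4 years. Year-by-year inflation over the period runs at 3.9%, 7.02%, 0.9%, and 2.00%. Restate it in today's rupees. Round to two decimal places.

Price-level factor over 4 years: 1.039 × 1.0702 × 1.009 × 1.0200 ≈ 1.1443841450.
Purchasing power today: ₹464,063 divided by that factor.

₹405,513.31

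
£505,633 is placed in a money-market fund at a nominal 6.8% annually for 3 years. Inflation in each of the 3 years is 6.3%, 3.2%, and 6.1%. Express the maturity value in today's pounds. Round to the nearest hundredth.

Nominal value at maturity: £505,633 × (1 + 6.8%)^3 ≈ £615,955.26.
Price-level factor over 3 years: 1.063 × 1.032 × 1.061 = 1.163933976.
The maturity value deflated by that factor is the answer in today's purchasing power.

£529,201.20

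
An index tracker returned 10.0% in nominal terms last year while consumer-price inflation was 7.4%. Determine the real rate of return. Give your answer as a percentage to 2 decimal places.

Real return via the Fisher equation: (1 + 10.0%)/(1 + 7.4%) − 1 = 1.100/1.074 − 1 ≈ 0.02421.

2.42%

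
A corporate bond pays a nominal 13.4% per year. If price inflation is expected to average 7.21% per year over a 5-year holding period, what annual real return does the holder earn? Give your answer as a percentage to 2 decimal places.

With constant rates the annual real return is the same each year: (1+13.4%)/(1+7.21%) − 1 = 0.05774.

5.77%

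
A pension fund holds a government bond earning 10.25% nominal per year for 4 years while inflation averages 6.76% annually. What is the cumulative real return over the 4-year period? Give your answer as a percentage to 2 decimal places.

13.73%

The annual real rate is (1+10.25%)/(1+6.76%) − 1 = 3.2690%.
Compounded over 4 years: (1 + 0.032690)^4 − 1 ≈ 0.13731.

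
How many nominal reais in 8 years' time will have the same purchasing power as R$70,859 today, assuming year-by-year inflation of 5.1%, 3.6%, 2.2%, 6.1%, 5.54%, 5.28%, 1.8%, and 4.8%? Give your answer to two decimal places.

R$99,173.54

Cumulative price-level factor: 1.051 × 1.036 × 1.022 × 1.061 × 1.0554 × 1.0528 × 1.018 × 1.048 ≈ 1.3995898295.
The nominal amount required is R$70,859 scaled up by that factor.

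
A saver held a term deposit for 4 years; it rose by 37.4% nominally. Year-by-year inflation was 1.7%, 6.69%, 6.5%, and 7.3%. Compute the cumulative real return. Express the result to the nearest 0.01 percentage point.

Cumulative inflation factor: 1.017 × 1.0669 × 1.065 × 1.073 ≈ 1.23992.
Nominal growth factor: 1.37400. Real growth factor = 1.37400 / 1.23992 ≈ 1.10814.
Total real return ≈ 10.8135%.

10.81%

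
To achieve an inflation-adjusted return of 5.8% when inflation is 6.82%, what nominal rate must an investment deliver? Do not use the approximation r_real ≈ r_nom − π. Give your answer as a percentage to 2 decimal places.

13.02%

By the Fisher equation, 1 + r_nom = (1 + 5.8%)(1 + 6.82%) = 1.058 × 1.0682 = 1.1301556.
So r_nom = 13.01556%.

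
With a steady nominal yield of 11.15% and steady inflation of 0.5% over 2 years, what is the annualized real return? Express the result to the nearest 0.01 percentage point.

With constant rates the annual real return is the same each year: (1+11.15%)/(1+0.5%) − 1 = 0.10597.

10.60%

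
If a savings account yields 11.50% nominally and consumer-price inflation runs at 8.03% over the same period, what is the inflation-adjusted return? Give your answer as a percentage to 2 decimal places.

3.21%

Real return via the Fisher equation: (1 + 11.50%)/(1 + 8.03%) − 1 = 1.1150/1.0803 − 1 ≈ 0.03212.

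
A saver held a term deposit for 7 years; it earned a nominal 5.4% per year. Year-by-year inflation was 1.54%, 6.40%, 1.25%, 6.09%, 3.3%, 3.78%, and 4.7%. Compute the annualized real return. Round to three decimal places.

1.494%

Cumulative inflation factor: 1.0154 × 1.0640 × 1.0125 × 1.0609 × 1.033 × 1.0378 × 1.047 ≈ 1.30259.
Nominal growth factor: 1.44505. Real growth factor = 1.44505 / 1.30259 ≈ 1.10937.
Annualized: 1.10937^(1/7) − 1 ≈ 0.01494.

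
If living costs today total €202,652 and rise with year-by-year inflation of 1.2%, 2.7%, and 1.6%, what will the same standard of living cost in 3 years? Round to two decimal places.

€213,991.02

Cumulative price-level factor: 1.012 × 1.027 × 1.016 = 1.055953184.
The nominal amount required is €202,652 scaled up by that factor.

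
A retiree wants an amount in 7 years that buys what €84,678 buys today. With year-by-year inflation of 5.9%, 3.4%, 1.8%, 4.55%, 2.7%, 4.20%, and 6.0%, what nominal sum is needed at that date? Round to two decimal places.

Cumulative price-level factor: 1.059 × 1.034 × 1.018 × 1.0455 × 1.027 × 1.0420 × 1.060 ≈ 1.3220026991.
The nominal amount required is €84,678 scaled up by that factor.

€111,944.54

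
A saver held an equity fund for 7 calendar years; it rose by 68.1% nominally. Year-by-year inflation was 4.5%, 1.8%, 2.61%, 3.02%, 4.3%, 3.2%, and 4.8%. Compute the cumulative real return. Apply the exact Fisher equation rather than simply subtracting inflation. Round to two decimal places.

32.52%

Cumulative inflation factor: 1.045 × 1.018 × 1.0261 × 1.0302 × 1.043 × 1.032 × 1.048 ≈ 1.26853.
Nominal growth factor: 1.68100. Real growth factor = 1.68100 / 1.26853 ≈ 1.32516.
Total real return ≈ 32.5156%.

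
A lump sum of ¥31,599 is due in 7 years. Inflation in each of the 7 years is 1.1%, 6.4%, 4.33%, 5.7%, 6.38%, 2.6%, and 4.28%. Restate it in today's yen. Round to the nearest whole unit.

¥23,404

Price-level factor over 7 years: 1.011 × 1.064 × 1.0433 × 1.057 × 1.0638 × 1.026 × 1.0428 ≈ 1.3501603423.
Purchasing power today: ¥31,599 divided by that factor.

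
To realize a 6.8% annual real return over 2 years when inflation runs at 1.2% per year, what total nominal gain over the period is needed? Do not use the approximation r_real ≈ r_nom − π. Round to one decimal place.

16.8%

Required annual nominal rate: (1+6.8%)(1+1.2%) − 1 = 8.0816%.
Cumulative over 2 years: (1 + 0.080816)^2 − 1 ≈ 0.16816.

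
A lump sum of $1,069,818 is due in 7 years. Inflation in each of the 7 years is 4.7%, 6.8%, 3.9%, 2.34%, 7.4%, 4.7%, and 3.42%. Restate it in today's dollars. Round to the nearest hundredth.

Price-level factor over 7 years: 1.047 × 1.068 × 1.039 × 1.0234 × 1.074 × 1.047 × 1.0342 ≈ 1.3827204662.
Purchasing power today: $1,069,818 divided by that factor.

$773,705.19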